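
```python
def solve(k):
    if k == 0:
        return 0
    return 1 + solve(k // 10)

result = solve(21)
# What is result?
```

Count of digits of 21: 2

Answer: 2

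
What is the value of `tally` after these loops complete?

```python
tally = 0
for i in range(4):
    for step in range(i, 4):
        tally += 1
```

Upper triangle: 4 + 3 + ... + 1
`tally` takes the values: 0 → 1 → 2 → 3 → 4 → 5 → 6 → 7 → 8 → 9 → 10

Answer: 10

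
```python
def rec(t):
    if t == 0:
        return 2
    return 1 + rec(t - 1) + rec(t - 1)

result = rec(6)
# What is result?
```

rec(t) = 1 + 2·rec(t-1), rec(0)=2. Closed form: (2+1)·2^6 - 1 = 191.

Answer: 191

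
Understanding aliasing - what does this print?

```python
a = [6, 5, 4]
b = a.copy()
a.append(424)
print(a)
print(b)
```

Key concept: list.copy() creates independent copy.
Step by step:
`a = [6, 5, 4]` → a = [6, 5, 4]
`b = a.copy()` → b = [6, 5, 4]
`a.append(424)` → a = [6, 5, 4, 424]
`print(a)` → prints [6, 5, 4, 424]
`print(b)` → prints [6, 5, 4]

Answer:
[6, 5, 4, 424]
[6, 5, 4]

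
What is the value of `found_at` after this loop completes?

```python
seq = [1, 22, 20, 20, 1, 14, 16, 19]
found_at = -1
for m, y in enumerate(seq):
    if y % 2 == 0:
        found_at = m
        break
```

First even number index in [1, 22, 20, 20, 1, 14, 16, 19]
`found_at` takes the values: -1 → 1

Answer: 1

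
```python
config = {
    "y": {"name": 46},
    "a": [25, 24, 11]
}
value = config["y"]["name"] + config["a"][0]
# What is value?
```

Trace:
`config = { ...` → config = {'y': {'name': 46}, 'a': [25, 24, 11]}
`value = config["y"]["name"] + config["a"][0]` → value = 71
So value = 71

Answer: 71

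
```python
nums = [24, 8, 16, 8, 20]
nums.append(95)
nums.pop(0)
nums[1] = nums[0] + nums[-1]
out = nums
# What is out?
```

Trace:
`nums = [24, 8, 16, 8, 20]` → nums = [24, 8, 16, 8, 20]
`nums.append(95)` → nums = [24, 8, 16, 8, 20, 95]
`nums.pop(0)` → nums = [8, 16, 8, 20, 95]
`nums[1] = nums[0] + nums[-1]` → nums = [8, 103, 8, 20, 95]
`out = nums` → out = [8, 103, 8, 20, 95]
So out = [8, 103, 8, 20, 95]

Answer: [8, 103, 8, 20, 95]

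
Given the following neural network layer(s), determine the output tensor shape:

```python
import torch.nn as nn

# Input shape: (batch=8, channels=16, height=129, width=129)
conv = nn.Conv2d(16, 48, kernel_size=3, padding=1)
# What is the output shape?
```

Input: (8, 16, 129, 129) -> Output: (8, 48, 129, 129)

Answer: (8, 48, 129, 129)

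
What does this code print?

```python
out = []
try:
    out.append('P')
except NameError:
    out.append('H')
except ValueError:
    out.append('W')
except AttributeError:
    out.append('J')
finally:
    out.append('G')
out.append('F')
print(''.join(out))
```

Execution trace: 'P' (try body, no exception) → 'G' (finally) → 'F' (after the try/except). Output: PGF

Answer: PGF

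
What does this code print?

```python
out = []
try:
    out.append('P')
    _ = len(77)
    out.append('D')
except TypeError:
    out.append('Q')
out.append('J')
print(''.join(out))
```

Execution trace: 'P' (try body) → 'Q' (except TypeError) → 'J' (after the try/except). Output: PQJ

Answer: PQJ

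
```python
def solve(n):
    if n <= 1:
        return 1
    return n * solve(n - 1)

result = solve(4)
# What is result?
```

solve(4) = 4 * 3 * 2 * 1 = 24

Answer: 24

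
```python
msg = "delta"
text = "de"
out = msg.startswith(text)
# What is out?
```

Trace:
`msg = "delta"` → msg = 'delta'
`text = "de"` → text = 'de'
`out = msg.startswith(text)` → out = True
So out = True

Answer: True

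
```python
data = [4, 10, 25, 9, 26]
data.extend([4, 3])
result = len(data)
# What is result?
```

Trace:
`data = [4, 10, 25, 9, 26]` → data = [4, 10, 25, 9, 26]
`data.extend([4, 3])` → data = [4, 10, 25, 9, 26, 4, 3]
`result = len(data)` → result = 7
So result = 7

Answer: 7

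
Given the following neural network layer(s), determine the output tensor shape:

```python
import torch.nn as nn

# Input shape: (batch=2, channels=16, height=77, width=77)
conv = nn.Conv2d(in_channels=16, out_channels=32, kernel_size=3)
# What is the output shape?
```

Input: (2, 16, 77, 77) -> Output: (2, 32, 75, 75)

Answer: (2, 32, 75, 75)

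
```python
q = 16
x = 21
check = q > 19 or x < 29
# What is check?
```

Trace:
`q = 16` → q = 16
`x = 21` → x = 21
`check = q > 19 or x < 29` → check = True
So check = True

Answer: True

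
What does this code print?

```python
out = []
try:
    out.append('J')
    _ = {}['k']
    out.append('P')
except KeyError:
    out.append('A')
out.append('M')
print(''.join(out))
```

Execution trace: 'J' (try body) → 'A' (except KeyError) → 'M' (after the try/except). Output: JAM

Answer: JAM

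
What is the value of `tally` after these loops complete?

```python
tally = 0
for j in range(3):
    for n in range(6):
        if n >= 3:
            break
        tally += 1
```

Inner breaks at 3, outer runs 3 times
`tally` takes the values: 0 → 1 → 2 → 3 → 4 → 5 → 6 → 7 → 8 → 9

Answer: 9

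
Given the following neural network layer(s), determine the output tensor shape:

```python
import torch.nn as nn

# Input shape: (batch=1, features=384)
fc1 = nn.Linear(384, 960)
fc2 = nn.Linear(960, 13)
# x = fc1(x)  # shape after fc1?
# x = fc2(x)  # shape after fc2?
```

Input: (1, 384) -> after fc1: (1, 960) -> Output: (1, 13)

Answer: (1, 13)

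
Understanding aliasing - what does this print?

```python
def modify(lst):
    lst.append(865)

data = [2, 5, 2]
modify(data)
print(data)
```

Key concept: function modifies passed list.
Step by step:
`data = [2, 5, 2]` → data = [2, 5, 2]
`modify(data)` → data = [2, 5, 2, 865]
`print(data)` → prints [2, 5, 2, 865]

Answer: [2, 5, 2, 865]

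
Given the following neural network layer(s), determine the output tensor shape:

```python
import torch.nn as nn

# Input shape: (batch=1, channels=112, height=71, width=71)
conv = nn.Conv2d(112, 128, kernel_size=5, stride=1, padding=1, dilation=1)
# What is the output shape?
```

Input: (1, 112, 71, 71) -> Output: (1, 128, 69, 69)

Answer: (1, 128, 69, 69)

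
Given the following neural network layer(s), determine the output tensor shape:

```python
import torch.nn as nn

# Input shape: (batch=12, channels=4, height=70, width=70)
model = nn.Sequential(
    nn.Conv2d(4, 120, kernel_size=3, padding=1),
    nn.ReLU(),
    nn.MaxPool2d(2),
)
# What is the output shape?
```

Input: (12, 4, 70, 70) -> after Conv2d: (12, 120, 70, 70) -> after ReLU: (12, 120, 70, 70) -> Output: (12, 120, 35, 35)

Answer: (12, 120, 35, 35)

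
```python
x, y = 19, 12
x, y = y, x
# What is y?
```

Trace:
`x, y = 19, 12` → x = 19; y = 12
`x, y = y, x` → x = 12; y = 19
So y = 19

Answer: 19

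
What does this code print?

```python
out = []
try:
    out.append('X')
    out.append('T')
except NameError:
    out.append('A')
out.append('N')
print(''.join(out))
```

Execution trace: 'X' (try body) → 'T' (try body, no exception) → 'N' (after the try/except). Output: XTN

Answer: XTN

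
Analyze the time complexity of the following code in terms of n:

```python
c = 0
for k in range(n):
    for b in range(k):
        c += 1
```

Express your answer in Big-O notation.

Each loop level contributes: n × n. Multiplying the contributions gives O(n^2).

Answer: O(n^2)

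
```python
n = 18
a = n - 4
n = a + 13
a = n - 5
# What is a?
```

Trace:
`n = 18` → n = 18
`a = n - 4` → a = 14
`n = a + 13` → n = 27
`a = n - 5` → a = 22
So a = 22

Answer: 22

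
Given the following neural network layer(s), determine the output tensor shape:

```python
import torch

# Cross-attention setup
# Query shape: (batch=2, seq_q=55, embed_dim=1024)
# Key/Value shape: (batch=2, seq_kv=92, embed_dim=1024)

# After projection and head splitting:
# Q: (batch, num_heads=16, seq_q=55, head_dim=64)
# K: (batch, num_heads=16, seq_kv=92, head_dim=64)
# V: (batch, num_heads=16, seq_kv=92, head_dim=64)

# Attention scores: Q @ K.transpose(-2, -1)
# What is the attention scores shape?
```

Input: (2, 55, 1024) -> Output: (2, 16, 55, 92)

Answer: (2, 16, 55, 92)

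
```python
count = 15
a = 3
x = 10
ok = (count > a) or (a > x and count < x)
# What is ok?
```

Trace:
`count = 15` → count = 15
`a = 3` → a = 3
`x = 10` → x = 10
`ok = (count > a) or (a > x and count < x)` → ok = True
So ok = True

Answer: True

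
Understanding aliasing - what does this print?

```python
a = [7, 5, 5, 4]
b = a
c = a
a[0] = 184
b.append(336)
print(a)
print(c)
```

Key concept: multiple aliases.
Step by step:
`a = [7, 5, 5, 4]` → a = [7, 5, 5, 4]
`b = a` → b = [7, 5, 5, 4] (same object as a)
`c = a` → c = [7, 5, 5, 4] (same object as a, b)
`a[0] = 184` → a = [184, 5, 5, 4] (same object as b, c); b = [184, 5, 5, 4] (same object as a, c); c = [184, 5, 5, 4] (same object as a, b)
`b.append(336)` → a = [184, 5, 5, 4, 336] (same object as b, c); b = [184, 5, 5, 4, 336] (same object as a, c); c = [184, 5, 5, 4, 336] (same object as a, b)
`print(a)` → prints [184, 5, 5, 4, 336]
`print(c)` → prints [184, 5, 5, 4, 336]

Answer:
[184, 5, 5, 4, 336]
[184, 5, 5, 4, 336]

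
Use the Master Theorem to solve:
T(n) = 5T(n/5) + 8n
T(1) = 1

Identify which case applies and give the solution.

a=5, b=5, f(n)=8n. log_5(5) = 1. Since c=1 = 1, Case 2 applies: T(n) = Θ(n^log_b(a) · log n) = O(n log n).

Answer: O(n log n) - Case 2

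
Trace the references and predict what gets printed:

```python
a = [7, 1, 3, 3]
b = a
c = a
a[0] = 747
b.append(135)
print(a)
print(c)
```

Key concept: multiple aliases.
Step by step:
`a = [7, 1, 3, 3]` → a = [7, 1, 3, 3]
`b = a` → b = [7, 1, 3, 3] (same object as a)
`c = a` → c = [7, 1, 3, 3] (same object as a, b)
`a[0] = 747` → a = [747, 1, 3, 3] (same object as b, c); b = [747, 1, 3, 3] (same object as a, c); c = [747, 1, 3, 3] (same object as a, b)
`b.append(135)` → a = [747, 1, 3, 3, 135] (same object as b, c); b = [747, 1, 3, 3, 135] (same object as a, c); c = [747, 1, 3, 3, 135] (same object as a, b)
`print(a)` → prints [747, 1, 3, 3, 135]
`print(c)` → prints [747, 1, 3, 3, 135]

Answer:
[747, 1, 3, 3, 135]
[747, 1, 3, 3, 135]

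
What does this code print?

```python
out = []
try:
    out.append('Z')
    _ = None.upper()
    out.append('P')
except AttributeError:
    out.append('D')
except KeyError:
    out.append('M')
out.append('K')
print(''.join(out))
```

Execution trace: 'Z' (try body) → 'D' (except AttributeError) → 'K' (after the try/except). Output: ZDK

Answer: ZDK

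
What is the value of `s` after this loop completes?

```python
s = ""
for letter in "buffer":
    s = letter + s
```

Reverse 'buffer'
`s` takes the values: "" → "b" → "ub" → "fub" → "ffub" → "effub" → "reffub"

Answer: "reffub"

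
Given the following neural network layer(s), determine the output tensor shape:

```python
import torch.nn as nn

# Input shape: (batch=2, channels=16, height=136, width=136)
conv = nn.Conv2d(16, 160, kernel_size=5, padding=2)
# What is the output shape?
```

Input: (2, 16, 136, 136) -> Output: (2, 160, 136, 136)

Answer: (2, 160, 136, 136)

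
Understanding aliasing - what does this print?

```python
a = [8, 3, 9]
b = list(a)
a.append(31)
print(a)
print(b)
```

Key concept: list() constructor creates copy.
Step by step:
`a = [8, 3, 9]` → a = [8, 3, 9]
`b = list(a)` → b = [8, 3, 9]
`a.append(31)` → a = [8, 3, 9, 31]
`print(a)` → prints [8, 3, 9, 31]
`print(b)` → prints [8, 3, 9]

Answer:
[8, 3, 9, 31]
[8, 3, 9]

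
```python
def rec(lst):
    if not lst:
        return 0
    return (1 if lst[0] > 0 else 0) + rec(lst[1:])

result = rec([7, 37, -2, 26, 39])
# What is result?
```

Count of positive elements in [7, 37, -2, 26, 39] = 4

Answer: 4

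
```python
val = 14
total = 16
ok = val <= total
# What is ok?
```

Trace:
`val = 14` → val = 14
`total = 16` → total = 16
`ok = val <= total` → ok = True
So ok = True

Answer: True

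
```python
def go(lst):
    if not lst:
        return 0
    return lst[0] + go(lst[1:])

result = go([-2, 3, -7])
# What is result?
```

(-2) + 3 + (-7) + 0 = -6

Answer: -6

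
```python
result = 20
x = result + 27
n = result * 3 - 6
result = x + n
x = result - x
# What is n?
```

Trace:
`result = 20` → result = 20
`x = result + 27` → x = 47
`n = result * 3 - 6` → n = 54
`result = x + n` → result = 101
`x = result - x` → x = 54
So n = 54

Answer: 54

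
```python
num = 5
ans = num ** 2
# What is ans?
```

Trace:
`num = 5` → num = 5
`ans = num ** 2` → ans = 25
So ans = 25

Answer: 25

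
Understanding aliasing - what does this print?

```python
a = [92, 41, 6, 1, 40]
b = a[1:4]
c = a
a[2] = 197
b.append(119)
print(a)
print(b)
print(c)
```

Key concept: slice vs alias.
Step by step:
`a = [92, 41, 6, 1, 40]` → a = [92, 41, 6, 1, 40]
`b = a[1:4]` → b = [41, 6, 1]
`c = a` → c = [92, 41, 6, 1, 40] (same object as a)
`a[2] = 197` → a = [92, 41, 197, 1, 40] (same object as c); c = [92, 41, 197, 1, 40] (same object as a)
`b.append(119)` → b = [41, 6, 1, 119]
`print(a)` → prints [92, 41, 197, 1, 40]
`print(b)` → prints [41, 6, 1, 119]
`print(c)` → prints [92, 41, 197, 1, 40]

Answer:
[92, 41, 197, 1, 40]
[41, 6, 1, 119]
[92, 41, 197, 1, 40]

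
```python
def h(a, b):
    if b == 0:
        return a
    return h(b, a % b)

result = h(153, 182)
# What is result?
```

h(153, 182) -> h(182, 153) -> h(153, 29) -> h(29, 8) -> h(8, 5) -> h(5, 3) -> h(3, 2) -> h(2, 1) -> h(1, 0) -> 1

Answer: 1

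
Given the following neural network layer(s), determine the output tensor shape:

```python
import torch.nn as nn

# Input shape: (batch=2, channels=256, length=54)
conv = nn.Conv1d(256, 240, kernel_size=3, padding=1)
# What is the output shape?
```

Input: (2, 256, 54) -> Output: (2, 240, 54)

Answer: (2, 240, 54)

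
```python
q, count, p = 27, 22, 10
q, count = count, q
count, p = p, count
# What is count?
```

Trace:
`q, count, p = 27, 22, 10` → q = 27; count = 22; p = 10
`q, count = count, q` → q = 22; count = 27
`count, p = p, count` → count = 10; p = 27
So count = 10

Answer: 10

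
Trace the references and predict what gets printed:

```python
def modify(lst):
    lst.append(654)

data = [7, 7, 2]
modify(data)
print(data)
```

Key concept: function modifies passed list.
Step by step:
`data = [7, 7, 2]` → data = [7, 7, 2]
`modify(data)` → data = [7, 7, 2, 654]
`print(data)` → prints [7, 7, 2, 654]

Answer: [7, 7, 2, 654]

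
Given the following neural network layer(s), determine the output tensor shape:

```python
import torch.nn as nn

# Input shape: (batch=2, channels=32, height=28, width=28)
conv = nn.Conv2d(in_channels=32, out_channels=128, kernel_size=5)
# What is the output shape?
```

Input: (2, 32, 28, 28) -> Output: (2, 128, 24, 24)

Answer: (2, 128, 24, 24)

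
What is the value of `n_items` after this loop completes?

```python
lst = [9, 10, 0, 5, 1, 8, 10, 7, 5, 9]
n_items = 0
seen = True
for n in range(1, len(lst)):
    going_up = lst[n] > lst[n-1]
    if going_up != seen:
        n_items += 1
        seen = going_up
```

Count direction changes in [9, 10, 0, 5, 1, 8, 10, 7, 5, 9]
`n_items` takes the values: 0 → 1 → 2 → 3 → 4 → 5 → 6

Answer: 6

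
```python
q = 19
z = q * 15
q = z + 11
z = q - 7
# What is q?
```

Trace:
`q = 19` → q = 19
`z = q * 15` → z = 285
`q = z + 11` → q = 296
`z = q - 7` → z = 289
So q = 296

Answer: 296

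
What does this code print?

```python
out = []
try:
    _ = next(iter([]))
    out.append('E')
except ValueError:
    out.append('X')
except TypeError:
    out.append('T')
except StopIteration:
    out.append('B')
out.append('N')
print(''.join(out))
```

Execution trace: 'B' (except StopIteration) → 'N' (after the try/except). Output: BN

Answer: BN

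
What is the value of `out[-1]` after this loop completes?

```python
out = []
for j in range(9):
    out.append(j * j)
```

Last element of squares 0 to 8
`out` takes the values: [] → [0] → [0, 1] → [0, 1, 4] → [0, 1, 4, 9] → [0, 1, 4, 9, 16] → [0, 1, 4, 9, 16, 25] → [0, 1, 4, 9, 16, 25, 36] → [0, 1, 4, 9, 16, 25, 36, 49] → [0, 1, 4, 9, 16, 25, 36, 49, 64]
So `out[-1]` = 64

Answer: 64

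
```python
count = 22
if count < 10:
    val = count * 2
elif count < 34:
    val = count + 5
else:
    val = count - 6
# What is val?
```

Trace:
`count = 22` → count = 22
`if count < 10: ...` → count < 10 is False, count < 34 is True → val = 27
So val = 27

Answer: 27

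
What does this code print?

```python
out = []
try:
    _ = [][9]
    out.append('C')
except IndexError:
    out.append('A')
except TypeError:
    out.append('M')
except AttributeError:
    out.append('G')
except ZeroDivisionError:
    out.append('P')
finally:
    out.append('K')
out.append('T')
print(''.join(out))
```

Execution trace: 'A' (except IndexError) → 'K' (finally) → 'T' (after the try/except). Output: AKT

Answer: AKT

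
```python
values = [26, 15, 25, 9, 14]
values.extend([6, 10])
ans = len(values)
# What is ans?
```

Trace:
`values = [26, 15, 25, 9, 14]` → values = [26, 15, 25, 9, 14]
`values.extend([6, 10])` → values = [26, 15, 25, 9, 14, 6, 10]
`ans = len(values)` → ans = 7
So ans = 7

Answer: 7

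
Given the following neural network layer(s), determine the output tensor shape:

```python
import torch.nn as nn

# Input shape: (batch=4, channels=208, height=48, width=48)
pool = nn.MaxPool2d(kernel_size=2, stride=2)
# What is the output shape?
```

Input: (4, 208, 48, 48) -> Output: (4, 208, 24, 24)

Answer: (4, 208, 24, 24)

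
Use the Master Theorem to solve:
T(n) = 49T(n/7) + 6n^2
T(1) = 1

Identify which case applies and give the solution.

a=49, b=7, f(n)=6n^2. log_7(49) = 2. Since c=2 = 2, Case 2 applies: T(n) = Θ(n^log_b(a) · log n) = O(n^2 log n).

Answer: O(n^2 log n) - Case 2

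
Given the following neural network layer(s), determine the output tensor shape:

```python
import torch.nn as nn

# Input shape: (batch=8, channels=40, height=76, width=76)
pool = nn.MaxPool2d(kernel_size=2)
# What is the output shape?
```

Input: (8, 40, 76, 76) -> Output: (8, 40, 38, 38)

Answer: (8, 40, 38, 38)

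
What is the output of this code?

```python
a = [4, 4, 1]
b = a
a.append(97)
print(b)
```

Key concept: basic list aliasing.
Step by step:
`a = [4, 4, 1]` → a = [4, 4, 1]
`b = a` → b = [4, 4, 1] (same object as a)
`a.append(97)` → a = [4, 4, 1, 97] (same object as b); b = [4, 4, 1, 97] (same object as a)
`print(b)` → prints [4, 4, 1, 97]

Answer: [4, 4, 1, 97]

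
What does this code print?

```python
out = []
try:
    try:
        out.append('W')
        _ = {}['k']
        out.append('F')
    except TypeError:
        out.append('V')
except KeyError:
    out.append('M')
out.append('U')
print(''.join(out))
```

Execution trace: 'W' (try body) → 'M' (outer except KeyError) → 'U' (after the try/except). Output: WMU

Answer: WMU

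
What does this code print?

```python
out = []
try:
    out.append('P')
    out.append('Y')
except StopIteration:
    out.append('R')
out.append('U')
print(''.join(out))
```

Execution trace: 'P' (try body) → 'Y' (try body, no exception) → 'U' (after the try/except). Output: PYU

Answer: PYU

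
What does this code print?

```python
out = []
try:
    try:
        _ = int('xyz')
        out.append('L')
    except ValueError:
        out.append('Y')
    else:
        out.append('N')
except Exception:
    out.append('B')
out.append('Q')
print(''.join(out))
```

Execution trace: 'Y' (inner except ValueError) → 'Q' (after the try/except). Output: YQ

Answer: YQ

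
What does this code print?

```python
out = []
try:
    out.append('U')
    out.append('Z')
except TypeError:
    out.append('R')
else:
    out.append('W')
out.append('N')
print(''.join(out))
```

Execution trace: 'U' (try body) → 'Z' (try body, no exception) → 'W' (else) → 'N' (after the try/except). Output: UZWN

Answer: UZWN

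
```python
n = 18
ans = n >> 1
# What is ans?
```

Trace:
`n = 18` → n = 18
`ans = n >> 1` → ans = 9
So ans = 9

Answer: 9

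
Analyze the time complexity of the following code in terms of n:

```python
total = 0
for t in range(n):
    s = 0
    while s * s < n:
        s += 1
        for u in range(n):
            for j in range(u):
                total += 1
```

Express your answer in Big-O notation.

Each loop level contributes: n × √n × n × n. Multiplying the contributions gives O(n^3√n).

Answer: O(n^3√n)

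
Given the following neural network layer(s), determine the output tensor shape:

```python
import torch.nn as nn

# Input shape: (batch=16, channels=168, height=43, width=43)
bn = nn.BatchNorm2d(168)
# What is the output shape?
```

Input: (16, 168, 43, 43) -> Output: (16, 168, 43, 43)

Answer: (16, 168, 43, 43)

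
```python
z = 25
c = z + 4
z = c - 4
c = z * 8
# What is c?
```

Trace:
`z = 25` → z = 25
`c = z + 4` → c = 29
`z = c - 4` → z = 25
`c = z * 8` → c = 200
So c = 200

Answer: 200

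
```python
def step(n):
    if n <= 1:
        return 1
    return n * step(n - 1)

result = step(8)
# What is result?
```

step(8) = 8 * 7 * 6 * 5 * 4 * 3 * 2 * 1 = 40320

Answer: 40320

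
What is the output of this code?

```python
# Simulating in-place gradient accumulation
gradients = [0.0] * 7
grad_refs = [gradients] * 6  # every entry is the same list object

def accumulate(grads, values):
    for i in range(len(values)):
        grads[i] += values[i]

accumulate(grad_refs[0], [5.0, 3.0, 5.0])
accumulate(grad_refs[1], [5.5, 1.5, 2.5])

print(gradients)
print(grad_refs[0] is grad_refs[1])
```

Key concept: gradient accumulation aliasing.
Step by step:
`gradients = [0.0] * 7` → gradients = [0.0, 0.0, 0.0, 0.0, 0.0, 0.0, 0.0]
`grad_refs = [gradients] * 6` → grad_refs = [[0.0, 0.0, 0.0, 0.0, 0.0, 0.0, 0.0], [0.0, 0.0, 0.0, 0.0, 0.0, 0.0, 0.0], [0.0, 0.0, 0.0, 0.0, 0.0, 0.0, 0.0], [0.0, 0.0, 0.0, 0.0, 0.0, 0.0, 0.0], [0.0, 0.0, 0.0, 0.0, 0.0, 0.0, 0.0], [0.0, 0.0, 0.0, 0.0, 0.0, 0.0, 0.0]]
`accumulate(grad_refs[0], [5.0, 3.0, 5.0])` → gradients = [5.0, 3.0, 5.0, 0.0, 0.0, 0.0, 0.0]; grad_refs = [[5.0, 3.0, 5.0, 0.0, 0.0, 0.0, 0.0], [5.0, 3.0, 5.0, 0.0, 0.0, 0.0, 0.0], [5.0, 3.0, 5.0, 0.0, 0.0, 0.0, 0.0], [5.0, 3.0, 5.0, 0.0, 0.0, 0.0, 0.0], [5.0, 3.0, 5.0, 0.0, 0.0, 0.0, 0.0], [5.0, 3.0, 5.0, 0.0, 0.0, 0.0, 0.0]]
`accumulate(grad_refs[1], [5.5, 1.5, 2.5])` → gradients = [10.5, 4.5, 7.5, 0.0, 0.0, 0.0, 0.0]; grad_refs = [[10.5, 4.5, 7.5, 0.0, 0.0, 0.0, 0.0], [10.5, 4.5, 7.5, 0.0, 0.0, 0.0, 0.0], [10.5, 4.5, 7.5, 0.0, 0.0, 0.0, 0.0], [10.5, 4.5, 7.5, 0.0, 0.0, 0.0, 0.0], [10.5, 4.5, 7.5, 0.0, 0.0, 0.0, 0.0], [10.5, 4.5, 7.5, 0.0, 0.0, 0.0, 0.0]]
`print(gradients)` → prints [10.5, 4.5, 7.5, 0.0, 0.0, 0.0, 0.0]
`print(grad_refs[0] is grad_refs[1])` → prints True

Answer:
[10.5, 4.5, 7.5, 0.0, 0.0, 0.0, 0.0]
True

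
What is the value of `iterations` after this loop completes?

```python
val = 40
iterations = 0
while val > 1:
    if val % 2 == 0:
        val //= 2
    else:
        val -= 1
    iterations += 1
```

Steps to reduce 40 to 1
`iterations` takes the values: 0 → 1 → 2 → 3 → 4 → 5 → 6

Answer: 6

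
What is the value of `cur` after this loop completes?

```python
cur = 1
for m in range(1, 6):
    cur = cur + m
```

Start at 1, add 1 through 5
`cur` takes the values: 1 → 2 → 4 → 7 → 11 → 16

Answer: 16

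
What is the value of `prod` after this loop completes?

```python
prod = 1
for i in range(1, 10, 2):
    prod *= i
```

Product of 1, 3, 5, ... up to 9
`prod` takes the values: 1 → 3 → 15 → 105 → 945

Answer: 945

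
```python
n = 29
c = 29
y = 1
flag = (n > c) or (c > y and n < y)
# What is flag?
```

Trace:
`n = 29` → n = 29
`c = 29` → c = 29
`y = 1` → y = 1
`flag = (n > c) or (c > y and n < y)` → flag = False
So flag = False

Answer: False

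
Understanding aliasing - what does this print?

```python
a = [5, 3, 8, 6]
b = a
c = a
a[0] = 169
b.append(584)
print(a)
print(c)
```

Key concept: multiple aliases.
Step by step:
`a = [5, 3, 8, 6]` → a = [5, 3, 8, 6]
`b = a` → b = [5, 3, 8, 6] (same object as a)
`c = a` → c = [5, 3, 8, 6] (same object as a, b)
`a[0] = 169` → a = [169, 3, 8, 6] (same object as b, c); b = [169, 3, 8, 6] (same object as a, c); c = [169, 3, 8, 6] (same object as a, b)
`b.append(584)` → a = [169, 3, 8, 6, 584] (same object as b, c); b = [169, 3, 8, 6, 584] (same object as a, c); c = [169, 3, 8, 6, 584] (same object as a, b)
`print(a)` → prints [169, 3, 8, 6, 584]
`print(c)` → prints [169, 3, 8, 6, 584]

Answer:
[169, 3, 8, 6, 584]
[169, 3, 8, 6, 584]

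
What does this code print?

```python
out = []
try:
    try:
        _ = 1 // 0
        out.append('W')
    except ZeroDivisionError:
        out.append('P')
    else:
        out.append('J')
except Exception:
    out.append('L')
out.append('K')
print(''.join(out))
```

Execution trace: 'P' (inner except ZeroDivisionError) → 'K' (after the try/except). Output: PK

Answer: PK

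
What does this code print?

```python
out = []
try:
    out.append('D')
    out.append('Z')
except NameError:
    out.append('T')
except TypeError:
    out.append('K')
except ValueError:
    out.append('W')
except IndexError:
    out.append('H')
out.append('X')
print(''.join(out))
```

Execution trace: 'D' (try body) → 'Z' (try body, no exception) → 'X' (after the try/except). Output: DZX

Answer: DZX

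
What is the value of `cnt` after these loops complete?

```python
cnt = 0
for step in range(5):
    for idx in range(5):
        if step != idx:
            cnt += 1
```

5² - 5 (exclude diagonal)
`cnt` takes the values: 0 → 1 → 2 → 3 → 4 → 5 → 6 → 7 → 8 → 9 → 10 → 11 → 12 → 13 → 14 → 15 → 16 → 17 → 18 → 19 → 20

Answer: 20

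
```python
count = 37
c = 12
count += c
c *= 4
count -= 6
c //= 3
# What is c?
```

Trace:
`count = 37` → count = 37
`c = 12` → c = 12
`count += c` → count = 49
`c *= 4` → c = 48
`count -= 6` → count = 43
`c //= 3` → c = 16
So c = 16

Answer: 16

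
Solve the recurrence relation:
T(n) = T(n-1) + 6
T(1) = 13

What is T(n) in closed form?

Unrolling: T(n) = T(1) + 6·(n-1) = 13 + 6(n-1) = 6n + 7.

Answer: T(n) = 6n + 7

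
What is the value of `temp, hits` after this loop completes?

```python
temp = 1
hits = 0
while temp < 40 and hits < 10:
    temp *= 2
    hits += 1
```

Double until >= 40 or 10 iterations
`temp, hits` takes the values: (1, 0) → (2, 0) → (2, 1) → (4, 1) → (4, 2) → (8, 2) → (8, 3) → (16, 3) → (16, 4) → (32, 4) → (32, 5) → (64, 5) → (64, 6)

Answer: 64, 6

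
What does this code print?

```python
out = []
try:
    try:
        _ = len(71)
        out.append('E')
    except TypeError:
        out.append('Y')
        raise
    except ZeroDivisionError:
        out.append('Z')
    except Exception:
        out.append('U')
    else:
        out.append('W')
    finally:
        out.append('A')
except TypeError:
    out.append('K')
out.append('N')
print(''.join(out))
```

Execution trace: 'Y' (inner except TypeError) → 'A' (inner finally) → 'K' (outer except TypeError) → 'N' (after the try/except). Output: YAKN

Answer: YAKN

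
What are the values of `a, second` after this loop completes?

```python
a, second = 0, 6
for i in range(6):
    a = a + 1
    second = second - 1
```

a goes 0→6, second goes 6→0
`a, second` takes the values: (0, 6) → (1, 6) → (1, 5) → (2, 5) → (2, 4) → (3, 4) → (3, 3) → (4, 3) → (4, 2) → (5, 2) → (5, 1) → (6, 1) → (6, 0)

Answer: 6, 0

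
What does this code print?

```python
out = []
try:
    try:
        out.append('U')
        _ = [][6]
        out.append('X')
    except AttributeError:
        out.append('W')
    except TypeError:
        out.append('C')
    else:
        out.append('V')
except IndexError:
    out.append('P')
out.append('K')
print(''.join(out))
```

Execution trace: 'U' (try body) → 'P' (outer except IndexError) → 'K' (after the try/except). Output: UPK

Answer: UPK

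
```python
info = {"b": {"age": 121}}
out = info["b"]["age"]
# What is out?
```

Trace:
`info = {"b": {"age": 121}}` → info = {'b': {'age': 121}}
`out = info["b"]["age"]` → out = 121
So out = 121

Answer: 121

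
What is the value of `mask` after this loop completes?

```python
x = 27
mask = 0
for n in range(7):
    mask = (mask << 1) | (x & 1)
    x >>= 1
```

Reverse lowest 7 bits of 27
`mask` takes the values: 0 → 1 → 3 → 6 → 13 → 27 → 54 → 108

Answer: 108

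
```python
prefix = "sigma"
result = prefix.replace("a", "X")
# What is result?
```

Trace:
`prefix = "sigma"` → prefix = 'sigma'
`result = prefix.replace("a", "X")` → result = 'sigmX'
So result = 'sigmX'

Answer: 'sigmX'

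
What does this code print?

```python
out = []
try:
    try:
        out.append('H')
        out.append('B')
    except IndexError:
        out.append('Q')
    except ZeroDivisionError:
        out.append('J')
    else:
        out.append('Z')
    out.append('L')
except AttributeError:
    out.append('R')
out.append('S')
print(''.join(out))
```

Execution trace: 'H' (inner try body) → 'B' (inner try body, no exception) → 'Z' (inner else) → 'L' (try body, no exception) → 'S' (after the try/except). Output: HBZLS

Answer: HBZLS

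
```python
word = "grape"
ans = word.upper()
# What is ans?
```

Trace:
`word = "grape"` → word = 'grape'
`ans = word.upper()` → ans = 'GRAPE'
So ans = 'GRAPE'

Answer: 'GRAPE'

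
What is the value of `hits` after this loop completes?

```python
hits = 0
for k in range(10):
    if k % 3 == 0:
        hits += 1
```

Count numbers divisible by 3 in range(10)
`hits` takes the values: 0 → 1 → 2 → 3 → 4

Answer: 4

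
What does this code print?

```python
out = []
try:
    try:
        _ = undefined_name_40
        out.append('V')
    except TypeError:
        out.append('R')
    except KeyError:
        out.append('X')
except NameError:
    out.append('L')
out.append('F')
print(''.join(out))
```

Execution trace: 'L' (outer except NameError) → 'F' (after the try/except). Output: LF

Answer: LF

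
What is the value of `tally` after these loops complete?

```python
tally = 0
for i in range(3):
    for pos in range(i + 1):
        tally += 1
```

Triangle: 1 + 2 + ... + 3
`tally` takes the values: 0 → 1 → 2 → 3 → 4 → 5 → 6

Answer: 6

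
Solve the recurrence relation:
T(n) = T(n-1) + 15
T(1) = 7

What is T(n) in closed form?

Unrolling: T(n) = T(1) + 15·(n-1) = 7 + 15(n-1) = 15n - 8.

Answer: T(n) = 15n - 8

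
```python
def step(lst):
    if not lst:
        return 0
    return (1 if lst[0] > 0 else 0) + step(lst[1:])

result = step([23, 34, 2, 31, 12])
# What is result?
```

Count of positive elements in [23, 34, 2, 31, 12] = 5

Answer: 5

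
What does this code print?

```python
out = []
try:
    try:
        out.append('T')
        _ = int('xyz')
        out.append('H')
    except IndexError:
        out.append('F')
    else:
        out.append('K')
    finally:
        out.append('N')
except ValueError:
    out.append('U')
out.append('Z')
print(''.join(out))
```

Execution trace: 'T' (try body) → 'N' (finally) → 'U' (outer except ValueError) → 'Z' (after the try/except). Output: TNUZ

Answer: TNUZ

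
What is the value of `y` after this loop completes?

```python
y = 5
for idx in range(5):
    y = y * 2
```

Multiply by 2, 5 times: 5 * 2^5 = 160
`y` takes the values: 5 → 10 → 20 → 40 → 80 → 160

Answer: 160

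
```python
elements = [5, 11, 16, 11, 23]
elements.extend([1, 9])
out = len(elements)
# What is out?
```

Trace:
`elements = [5, 11, 16, 11, 23]` → elements = [5, 11, 16, 11, 23]
`elements.extend([1, 9])` → elements = [5, 11, 16, 11, 23, 1, 9]
`out = len(elements)` → out = 7
So out = 7

Answer: 7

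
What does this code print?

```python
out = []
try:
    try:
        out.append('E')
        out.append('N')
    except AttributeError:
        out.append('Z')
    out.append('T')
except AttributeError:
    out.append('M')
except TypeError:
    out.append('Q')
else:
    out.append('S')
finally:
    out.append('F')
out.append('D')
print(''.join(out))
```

Execution trace: 'E' (inner try body) → 'N' (inner try body, no exception) → 'T' (try body, no exception) → 'S' (else) → 'F' (finally) → 'D' (after the try/except). Output: ENTSFD

Answer: ENTSFD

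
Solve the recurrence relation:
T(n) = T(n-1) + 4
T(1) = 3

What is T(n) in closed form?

Unrolling: T(n) = T(1) + 4·(n-1) = 3 + 4(n-1) = 4n - 1.

Answer: T(n) = 4n - 1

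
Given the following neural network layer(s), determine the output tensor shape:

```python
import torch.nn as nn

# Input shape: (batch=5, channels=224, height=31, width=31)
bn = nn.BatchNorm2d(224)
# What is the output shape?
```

Input: (5, 224, 31, 31) -> Output: (5, 224, 31, 31)

Answer: (5, 224, 31, 31)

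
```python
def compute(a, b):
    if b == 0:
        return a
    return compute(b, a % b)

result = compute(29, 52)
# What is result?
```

compute(29, 52) -> compute(52, 29) -> compute(29, 23) -> compute(23, 6) -> compute(6, 5) -> compute(5, 1) -> compute(1, 0) -> 1

Answer: 1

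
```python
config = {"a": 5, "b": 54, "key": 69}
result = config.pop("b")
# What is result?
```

Trace:
`config = {"a": 5, "b": 54, "key": 69}` → config = {'a': 5, 'b': 54, 'key': 69}
`result = config.pop("b")` → config = {'a': 5, 'key': 69}; result = 54
So result = 54

Answer: 54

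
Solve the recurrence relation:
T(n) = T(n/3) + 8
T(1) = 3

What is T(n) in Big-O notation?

Each step divides n by 3 and adds 8. After log_3(n) steps we reach T(1)=3. So T(n) = 8·log_3(n) + 3 = O(log n).

Answer: O(log n)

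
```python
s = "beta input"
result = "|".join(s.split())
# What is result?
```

Trace:
`s = "beta input"` → s = 'beta input'
`result = "|".join(s.split())` → result = 'beta|input'
So result = 'beta|input'

Answer: 'beta|input'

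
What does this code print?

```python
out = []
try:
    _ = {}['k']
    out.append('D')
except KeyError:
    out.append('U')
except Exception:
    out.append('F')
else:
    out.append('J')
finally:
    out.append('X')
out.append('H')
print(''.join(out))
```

Execution trace: 'U' (except KeyError) → 'X' (finally) → 'H' (after the try/except). Output: UXH

Answer: UXH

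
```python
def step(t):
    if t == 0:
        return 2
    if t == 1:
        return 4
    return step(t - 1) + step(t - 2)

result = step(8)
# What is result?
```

Build up from base cases: step(0)=2, step(1)=4, step(2)=6, step(3)=10, step(4)=16, step(5)=26, step(6)=42, ..., step(8)=110

Answer: 110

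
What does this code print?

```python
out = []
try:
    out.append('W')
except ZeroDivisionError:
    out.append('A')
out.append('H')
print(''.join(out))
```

Execution trace: 'W' (try body, no exception) → 'H' (after the try/except). Output: WH

Answer: WH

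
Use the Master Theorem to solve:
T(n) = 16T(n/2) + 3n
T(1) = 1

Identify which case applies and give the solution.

a=16, b=2, f(n)=3n. log_2(16) = 4. Since c=1 < 4, Case 1 applies: T(n) = Θ(n^log_b(a)) = O(n^4).

Answer: O(n^4) - Case 1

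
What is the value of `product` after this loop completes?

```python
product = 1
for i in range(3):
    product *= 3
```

3^3 = 27
`product` takes the values: 1 → 3 → 9 → 27

Answer: 27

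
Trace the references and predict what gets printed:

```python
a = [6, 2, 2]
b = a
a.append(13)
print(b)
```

Key concept: basic list aliasing.
Step by step:
`a = [6, 2, 2]` → a = [6, 2, 2]
`b = a` → b = [6, 2, 2] (same object as a)
`a.append(13)` → a = [6, 2, 2, 13] (same object as b); b = [6, 2, 2, 13] (same object as a)
`print(b)` → prints [6, 2, 2, 13]

Answer: [6, 2, 2, 13]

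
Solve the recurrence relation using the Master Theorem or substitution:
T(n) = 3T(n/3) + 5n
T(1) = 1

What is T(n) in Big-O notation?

By Master Theorem: a=3, b=3, f(n)=5n. Since log_3(3) = 1 and f(n) = Θ(n^1), Case 2 applies. T(n) = O(n log n).

Answer: O(n log n)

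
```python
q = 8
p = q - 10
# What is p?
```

Trace:
`q = 8` → q = 8
`p = q - 10` → p = -2
So p = -2

Answer: -2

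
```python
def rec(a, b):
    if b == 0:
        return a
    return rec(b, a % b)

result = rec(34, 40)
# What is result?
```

rec(34, 40) -> rec(40, 34) -> rec(34, 6) -> rec(6, 4) -> rec(4, 2) -> rec(2, 0) -> 2

Answer: 2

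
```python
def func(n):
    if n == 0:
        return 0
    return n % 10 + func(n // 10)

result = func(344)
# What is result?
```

Sum of digits of 344: 4 + 4 + 3 = 11

Answer: 11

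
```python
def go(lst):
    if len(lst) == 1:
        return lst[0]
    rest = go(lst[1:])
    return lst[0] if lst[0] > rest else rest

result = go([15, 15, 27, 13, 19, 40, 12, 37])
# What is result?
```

Recursive max over [15, 15, 27, 13, 19, 40, 12, 37] = 40

Answer: 40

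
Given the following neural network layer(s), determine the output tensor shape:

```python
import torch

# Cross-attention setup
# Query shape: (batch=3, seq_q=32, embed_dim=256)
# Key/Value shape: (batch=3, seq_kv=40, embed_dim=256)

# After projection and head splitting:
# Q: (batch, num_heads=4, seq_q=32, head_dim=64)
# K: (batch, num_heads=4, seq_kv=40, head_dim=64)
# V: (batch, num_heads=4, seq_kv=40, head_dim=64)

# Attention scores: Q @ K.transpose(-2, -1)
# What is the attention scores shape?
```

Input: (3, 32, 256) -> Output: (3, 4, 32, 40)

Answer: (3, 4, 32, 40)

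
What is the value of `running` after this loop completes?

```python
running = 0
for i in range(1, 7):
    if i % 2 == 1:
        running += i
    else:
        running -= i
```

Add odd, subtract even
`running` takes the values: 0 → 1 → -1 → 2 → -2 → 3 → -3

Answer: -3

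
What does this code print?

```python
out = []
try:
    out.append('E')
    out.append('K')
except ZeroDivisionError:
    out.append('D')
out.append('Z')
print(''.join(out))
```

Execution trace: 'E' (try body) → 'K' (try body, no exception) → 'Z' (after the try/except). Output: EKZ

Answer: EKZ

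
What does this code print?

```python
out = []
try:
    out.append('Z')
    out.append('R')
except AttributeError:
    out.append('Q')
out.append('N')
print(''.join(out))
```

Execution trace: 'Z' (try body) → 'R' (try body, no exception) → 'N' (after the try/except). Output: ZRN

Answer: ZRN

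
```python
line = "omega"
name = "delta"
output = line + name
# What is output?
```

Trace:
`line = "omega"` → line = 'omega'
`name = "delta"` → name = 'delta'
`output = line + name` → output = 'omegadelta'
So output = 'omegadelta'

Answer: 'omegadelta'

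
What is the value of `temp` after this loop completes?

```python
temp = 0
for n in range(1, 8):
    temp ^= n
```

XOR of 1 to 7
`temp` takes the values: 0 → 1 → 3 → 0 → 4 → 1 → 7 → 0

Answer: 0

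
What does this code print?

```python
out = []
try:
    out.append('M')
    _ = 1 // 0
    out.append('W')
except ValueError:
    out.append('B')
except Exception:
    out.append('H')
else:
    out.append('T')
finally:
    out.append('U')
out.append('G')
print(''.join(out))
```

Execution trace: 'M' (try body) → 'H' (except Exception) → 'U' (finally) → 'G' (after the try/except). Output: MHUG

Answer: MHUG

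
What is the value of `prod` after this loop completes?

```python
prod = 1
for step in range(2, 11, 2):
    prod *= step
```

Product of even numbers 2 to 10
`prod` takes the values: 1 → 2 → 8 → 48 → 384 → 3840

Answer: 3840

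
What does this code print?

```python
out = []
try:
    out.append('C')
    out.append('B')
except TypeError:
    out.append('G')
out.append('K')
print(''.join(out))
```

Execution trace: 'C' (try body) → 'B' (try body, no exception) → 'K' (after the try/except). Output: CBK

Answer: CBK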